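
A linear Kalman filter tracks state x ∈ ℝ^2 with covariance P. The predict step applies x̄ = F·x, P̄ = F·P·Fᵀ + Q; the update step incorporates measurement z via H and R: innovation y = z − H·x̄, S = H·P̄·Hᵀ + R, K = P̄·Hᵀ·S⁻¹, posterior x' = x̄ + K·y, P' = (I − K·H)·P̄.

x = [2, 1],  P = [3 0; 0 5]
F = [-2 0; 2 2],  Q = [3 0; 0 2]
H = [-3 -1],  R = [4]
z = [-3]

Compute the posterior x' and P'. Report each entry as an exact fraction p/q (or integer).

x̄ = F·x = [-4, 6]
P̄ = F·P·Fᵀ + Q = [15 -12; -12 34]
y = z − H·x̄ = [-9]
S = H·P̄·Hᵀ + R = [101]
K = P̄·Hᵀ·S⁻¹ = [-33/101; 2/101]
x' = x̄ + K·y = [-107/101, 588/101]
P' = (I − K·H)·P̄ = [426/101 -1146/101; -1146/101 3430/101]

x' = [-107/101, 588/101]
P' = [426/101 -1146/101; -1146/101 3430/101]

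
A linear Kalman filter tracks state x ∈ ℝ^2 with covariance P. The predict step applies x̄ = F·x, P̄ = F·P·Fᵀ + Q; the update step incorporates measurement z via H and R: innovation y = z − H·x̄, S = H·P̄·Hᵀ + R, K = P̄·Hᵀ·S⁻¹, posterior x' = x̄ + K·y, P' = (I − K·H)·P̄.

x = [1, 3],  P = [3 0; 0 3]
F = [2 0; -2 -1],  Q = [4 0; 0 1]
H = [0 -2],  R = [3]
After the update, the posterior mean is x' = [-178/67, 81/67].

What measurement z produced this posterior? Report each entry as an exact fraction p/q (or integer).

z = [-3]

x̄ = F·x = [2, -5]
P̄ = F·P·Fᵀ + Q = [16 -12; -12 16]
S = H·P̄·Hᵀ + R = [67]
K = P̄·Hᵀ·S⁻¹ = [24/67; -32/67]
x' − x̄ = [-312/67, 416/67] = K·y
y = (KᵀK)⁻¹·Kᵀ·(x' − x̄) = [-13]
z = y + H·x̄ = [-13] + [10] = [-3]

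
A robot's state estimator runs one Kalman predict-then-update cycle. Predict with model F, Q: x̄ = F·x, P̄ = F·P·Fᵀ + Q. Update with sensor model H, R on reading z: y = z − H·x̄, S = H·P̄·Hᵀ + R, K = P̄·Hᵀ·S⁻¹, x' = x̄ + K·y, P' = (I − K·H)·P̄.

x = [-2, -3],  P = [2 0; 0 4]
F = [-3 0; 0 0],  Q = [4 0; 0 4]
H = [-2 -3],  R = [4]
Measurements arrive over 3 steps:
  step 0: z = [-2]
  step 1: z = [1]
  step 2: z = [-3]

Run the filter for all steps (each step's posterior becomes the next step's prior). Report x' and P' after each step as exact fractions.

step 0: x̄ = F·x = [6, 0]
step 0: P̄ = F·P·Fᵀ + Q = [22 0; 0 4]
step 0: y = z − H·x̄ = [10]
step 0: S = H·P̄·Hᵀ + R = [128]
step 0: K = P̄·Hᵀ·S⁻¹ = [-11/32; -3/32]
step 0: x' = x̄ + K·y = [41/16, -15/16]
step 0: P' = (I − K·H)·P̄ = [55/8 -33/8; -33/8 23/8]
step 1: x̄ = F·x = [-123/16, 0]
step 1: P̄ = F·P·Fᵀ + Q = [527/8 0; 0 4]
step 1: y = z − H·x̄ = [-115/8]
step 1: S = H·P̄·Hᵀ + R = [607/2]
step 1: K = P̄·Hᵀ·S⁻¹ = [-527/1214; -24/607]
step 1: x' = x̄ + K·y = [-1757/1214, 345/607]
step 1: P' = (I − K·H)·P̄ = [5270/607 -3162/607; -3162/607 2140/607]
step 2: x̄ = F·x = [5271/1214, 0]
step 2: P̄ = F·P·Fᵀ + Q = [49858/607 0; 0 4]
step 2: y = z − H·x̄ = [3450/607]
step 2: S = H·P̄·Hᵀ + R = [223712/607]
step 2: K = P̄·Hᵀ·S⁻¹ = [-24929/55928; -1821/55928]
step 2: x' = x̄ + K·y = [50571/27964, -5175/27964]
step 2: P' = (I − K·H)·P̄ = [124645/13982 -74787/13982; -74787/13982 50465/13982]

step 0: x' = [41/16, -15/16], P' = [55/8 -33/8; -33/8 23/8]
step 1: x' = [-1757/1214, 345/607], P' = [5270/607 -3162/607; -3162/607 2140/607]
step 2: x' = [50571/27964, -5175/27964], P' = [124645/13982 -74787/13982; -74787/13982 50465/13982]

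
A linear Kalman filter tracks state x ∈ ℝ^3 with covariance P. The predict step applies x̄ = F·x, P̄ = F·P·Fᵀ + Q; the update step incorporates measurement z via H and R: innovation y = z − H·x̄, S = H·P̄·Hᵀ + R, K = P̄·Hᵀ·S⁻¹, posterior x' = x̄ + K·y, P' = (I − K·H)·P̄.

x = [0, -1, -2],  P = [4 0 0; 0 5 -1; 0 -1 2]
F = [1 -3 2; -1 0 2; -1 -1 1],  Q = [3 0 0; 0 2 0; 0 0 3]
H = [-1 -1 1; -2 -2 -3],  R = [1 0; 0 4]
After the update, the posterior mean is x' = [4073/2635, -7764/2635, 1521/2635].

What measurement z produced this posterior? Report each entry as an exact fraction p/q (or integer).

z = [2, 1]

x̄ = F·x = [-1, -4, -1]
P̄ = F·P·Fᵀ + Q = [72 10 20; 10 14 10; 20 10 16]
S = H·P̄·Hᵀ + R = [63 194; 194 932]
K = P̄·Hᵀ·S⁻¹ = [-1791/2635 -521/5270; 521/5270 -1099/10540; 988/2635 -511/2635]
x' − x̄ = [6708/2635, 2776/2635, 4156/2635] = K·y
y = (KᵀK)⁻¹·Kᵀ·(x' − x̄) = [-2, -12]
z = y + H·x̄ = [-2, -12] + [4, 13] = [2, 1]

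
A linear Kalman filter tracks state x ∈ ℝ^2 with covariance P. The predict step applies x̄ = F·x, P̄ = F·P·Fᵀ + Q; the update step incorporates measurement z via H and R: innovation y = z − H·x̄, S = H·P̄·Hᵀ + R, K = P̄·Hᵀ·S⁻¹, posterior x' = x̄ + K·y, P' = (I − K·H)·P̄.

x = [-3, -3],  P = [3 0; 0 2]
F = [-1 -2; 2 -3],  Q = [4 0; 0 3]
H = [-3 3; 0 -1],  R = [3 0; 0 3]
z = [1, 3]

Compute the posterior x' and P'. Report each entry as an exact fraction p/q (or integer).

x' = [-211/193, -190/193]
P' = [515/193 461/193; 461/193 470/193]

x̄ = F·x = [9, 3]
P̄ = F·P·Fᵀ + Q = [15 6; 6 33]
y = z − H·x̄ = [19, 6]
S = H·P̄·Hᵀ + R = [327 -81; -81 36]
K = P̄·Hᵀ·S⁻¹ = [-54/193 -461/579; 9/193 -470/579]
x' = x̄ + K·y = [-211/193, -190/193]
P' = (I − K·H)·P̄ = [515/193 461/193; 461/193 470/193]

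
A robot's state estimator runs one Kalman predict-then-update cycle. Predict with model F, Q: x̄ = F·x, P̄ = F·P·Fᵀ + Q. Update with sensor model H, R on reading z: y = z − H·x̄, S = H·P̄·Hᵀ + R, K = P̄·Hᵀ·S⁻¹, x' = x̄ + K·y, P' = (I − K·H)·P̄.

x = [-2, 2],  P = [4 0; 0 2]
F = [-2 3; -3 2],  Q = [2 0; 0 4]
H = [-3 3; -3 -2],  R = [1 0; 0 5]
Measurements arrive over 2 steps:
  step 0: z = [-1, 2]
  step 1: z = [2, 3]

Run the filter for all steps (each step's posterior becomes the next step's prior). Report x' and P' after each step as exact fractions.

step 0: x' = [-20350/98693, -54178/98693], P' = [21348/98693 17028/98693; 17028/98693 23568/98693]
step 1: x' = [-20718780/23091563, -15830966/69274689], P' = [23030006/115457815 18024796/115457815; 18024796/115457815 76923208/346373445]

step 0: x̄ = F·x = [10, 10]
step 0: P̄ = F·P·Fᵀ + Q = [36 36; 36 48]
step 0: y = z − H·x̄ = [-1, 52]
step 0: S = H·P̄·Hᵀ + R = [109 -72; -72 953]
step 0: K = P̄·Hᵀ·S⁻¹ = [-12960/98693 -19620/98693; 19620/98693 -19644/98693]
step 0: x' = x̄ + K·y = [-20350/98693, -54178/98693]
step 0: P' = (I − K·H)·P̄ = [21348/98693 17028/98693; 17028/98693 23568/98693]
step 1: x̄ = F·x = [-121834/98693, -6758/14099]
step 1: P̄ = F·P·Fᵀ + Q = [290554/98693 6876/14099; 6876/14099 68120/14099]
step 1: y = z − H·x̄ = [-26198/98693, -164035/98693]
step 1: S = H·P̄·Hᵀ + R = [6138863/98693 -390450/98693; -390450/98693 5593395/98693]
step 1: K = P̄·Hᵀ·S⁻¹ = [-3003126/23091563 -21027922/115457815; 4569764/23091563 -63213916/346373445]
step 1: x' = x̄ + K·y = [-20718780/23091563, -15830966/69274689]
step 1: P' = (I − K·H)·P̄ = [23030006/115457815 18024796/115457815; 18024796/115457815 76923208/346373445]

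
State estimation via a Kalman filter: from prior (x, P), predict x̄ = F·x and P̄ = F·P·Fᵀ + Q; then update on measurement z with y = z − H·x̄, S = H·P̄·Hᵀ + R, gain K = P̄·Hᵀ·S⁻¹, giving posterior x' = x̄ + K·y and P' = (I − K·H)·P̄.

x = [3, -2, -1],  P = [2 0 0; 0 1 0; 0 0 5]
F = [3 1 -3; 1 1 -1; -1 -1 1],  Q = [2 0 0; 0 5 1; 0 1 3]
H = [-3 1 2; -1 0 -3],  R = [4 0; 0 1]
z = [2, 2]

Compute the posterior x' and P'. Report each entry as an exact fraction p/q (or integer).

x̄ = F·x = [10, 2, -2]
P̄ = F·P·Fᵀ + Q = [66 22 -22; 22 13 -7; -22 -7 11]
y = z − H·x̄ = [34, 6]
S = H·P̄·Hᵀ + R = [759 -23; -23 34]
K = P̄·Hᵀ·S⁻¹ = [-7480/25277 -220/1099; -2301/25277 -100/1099; 2501/25277 -282/1099]
x' = x̄ + K·y = [-31910/25277, -41480/25277, -4436/25277]
P' = (I − K·H)·P̄ = [22682/25277 49874/25277 -5874/25277; 49874/25277 172134/25277 -15858/25277; -5874/25277 -15858/25277 4120/25277]

x' = [-31910/25277, -41480/25277, -4436/25277]
P' = [22682/25277 49874/25277 -5874/25277; 49874/25277 172134/25277 -15858/25277; -5874/25277 -15858/25277 4120/25277]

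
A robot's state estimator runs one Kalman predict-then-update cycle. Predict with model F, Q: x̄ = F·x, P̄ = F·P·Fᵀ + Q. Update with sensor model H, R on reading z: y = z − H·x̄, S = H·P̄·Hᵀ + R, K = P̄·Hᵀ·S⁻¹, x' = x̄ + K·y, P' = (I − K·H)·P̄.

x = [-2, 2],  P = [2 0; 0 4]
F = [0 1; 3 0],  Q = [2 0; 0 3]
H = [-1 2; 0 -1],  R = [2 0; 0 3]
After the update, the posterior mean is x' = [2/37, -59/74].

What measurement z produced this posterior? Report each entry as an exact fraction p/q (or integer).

z = [-1, 2]

x̄ = F·x = [2, -6]
P̄ = F·P·Fᵀ + Q = [6 0; 0 21]
S = H·P̄·Hᵀ + R = [92 -42; -42 24]
K = P̄·Hᵀ·S⁻¹ = [-12/37 -21/37; 21/74 -14/37]
x' − x̄ = [-72/37, 385/74] = K·y
y = (KᵀK)⁻¹·Kᵀ·(x' − x̄) = [13, -4]
z = y + H·x̄ = [13, -4] + [-14, 6] = [-1, 2]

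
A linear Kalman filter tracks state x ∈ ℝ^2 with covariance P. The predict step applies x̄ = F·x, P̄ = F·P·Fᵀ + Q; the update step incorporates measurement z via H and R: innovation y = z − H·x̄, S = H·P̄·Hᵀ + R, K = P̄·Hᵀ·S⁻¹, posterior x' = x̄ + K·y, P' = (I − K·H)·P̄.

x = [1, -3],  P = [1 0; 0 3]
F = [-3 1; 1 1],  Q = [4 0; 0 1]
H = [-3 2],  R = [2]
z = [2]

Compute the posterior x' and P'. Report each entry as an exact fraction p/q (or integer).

x' = [-210/83, -226/83]
P' = [176/83 240/83; 240/83 365/83]

x̄ = F·x = [-6, -2]
P̄ = F·P·Fᵀ + Q = [16 0; 0 5]
y = z − H·x̄ = [-12]
S = H·P̄·Hᵀ + R = [166]
K = P̄·Hᵀ·S⁻¹ = [-24/83; 5/83]
x' = x̄ + K·y = [-210/83, -226/83]
P' = (I − K·H)·P̄ = [176/83 240/83; 240/83 365/83]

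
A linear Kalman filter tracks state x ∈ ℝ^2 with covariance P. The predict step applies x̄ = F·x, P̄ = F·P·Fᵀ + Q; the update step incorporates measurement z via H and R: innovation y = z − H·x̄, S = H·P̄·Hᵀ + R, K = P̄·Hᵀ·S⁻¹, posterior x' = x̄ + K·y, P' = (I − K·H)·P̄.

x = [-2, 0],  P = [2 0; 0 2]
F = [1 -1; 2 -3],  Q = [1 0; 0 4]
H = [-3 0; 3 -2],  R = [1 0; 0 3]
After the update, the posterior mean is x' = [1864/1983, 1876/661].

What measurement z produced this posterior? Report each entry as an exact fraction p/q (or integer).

z = [-3, -3]

x̄ = F·x = [-2, -4]
P̄ = F·P·Fᵀ + Q = [5 10; 10 30]
S = H·P̄·Hᵀ + R = [46 15; 15 48]
K = P̄·Hᵀ·S⁻¹ = [-215/661 -5/1983; -330/661 -310/661]
x' − x̄ = [5830/1983, 4520/661] = K·y
y = (KᵀK)⁻¹·Kᵀ·(x' − x̄) = [-9, -5]
z = y + H·x̄ = [-9, -5] + [6, 2] = [-3, -3]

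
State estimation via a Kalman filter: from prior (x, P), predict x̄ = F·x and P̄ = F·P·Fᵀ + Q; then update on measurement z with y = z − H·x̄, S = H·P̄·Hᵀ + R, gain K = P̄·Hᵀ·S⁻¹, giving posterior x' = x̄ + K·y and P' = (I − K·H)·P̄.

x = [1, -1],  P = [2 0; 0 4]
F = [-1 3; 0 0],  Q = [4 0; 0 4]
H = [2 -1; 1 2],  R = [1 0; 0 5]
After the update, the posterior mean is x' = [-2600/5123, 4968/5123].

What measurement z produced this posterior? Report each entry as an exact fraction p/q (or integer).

x̄ = F·x = [-4, 0]
P̄ = F·P·Fᵀ + Q = [42 0; 0 4]
S = H·P̄·Hᵀ + R = [173 76; 76 63]
K = P̄·Hᵀ·S⁻¹ = [2100/5123 882/5123; -860/5123 1688/5123]
x' − x̄ = [17892/5123, 4968/5123] = K·y
y = (KᵀK)⁻¹·Kᵀ·(x' − x̄) = [6, 6]
z = y + H·x̄ = [6, 6] + [-8, -4] = [-2, 2]

z = [-2, 2]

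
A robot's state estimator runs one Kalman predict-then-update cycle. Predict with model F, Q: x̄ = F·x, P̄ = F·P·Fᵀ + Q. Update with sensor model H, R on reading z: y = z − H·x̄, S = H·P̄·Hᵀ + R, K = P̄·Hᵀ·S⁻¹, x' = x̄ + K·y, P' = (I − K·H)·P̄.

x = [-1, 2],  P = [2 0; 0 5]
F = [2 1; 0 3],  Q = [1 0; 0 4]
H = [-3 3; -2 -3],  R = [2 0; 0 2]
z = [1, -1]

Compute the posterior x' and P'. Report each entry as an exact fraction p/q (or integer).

x' = [-2584/105677, 36801/105677]
P' = [16652/105677 2826/105677; 2826/105677 12182/105677]

x̄ = F·x = [0, 6]
P̄ = F·P·Fᵀ + Q = [14 15; 15 49]
y = z − H·x̄ = [-17, 17]
S = H·P̄·Hᵀ + R = [299 -312; -312 679]
K = P̄·Hᵀ·S⁻¹ = [-20739/105677 -1607/8129; 14034/105677 -1623/8129]
x' = x̄ + K·y = [-2584/105677, 36801/105677]
P' = (I − K·H)·P̄ = [16652/105677 2826/105677; 2826/105677 12182/105677]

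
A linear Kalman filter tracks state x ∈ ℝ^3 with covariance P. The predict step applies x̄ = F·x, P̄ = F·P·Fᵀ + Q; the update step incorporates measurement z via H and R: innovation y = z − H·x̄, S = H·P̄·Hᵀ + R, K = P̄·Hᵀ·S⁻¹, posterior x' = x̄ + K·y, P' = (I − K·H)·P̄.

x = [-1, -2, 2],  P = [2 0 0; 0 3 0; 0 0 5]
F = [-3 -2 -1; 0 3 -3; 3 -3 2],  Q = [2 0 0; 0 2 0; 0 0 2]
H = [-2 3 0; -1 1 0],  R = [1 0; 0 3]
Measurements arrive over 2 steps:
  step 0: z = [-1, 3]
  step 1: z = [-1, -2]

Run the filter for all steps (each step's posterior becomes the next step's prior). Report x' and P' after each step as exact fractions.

step 0: x̄ = F·x = [5, -12, 7]
step 0: P̄ = F·P·Fᵀ + Q = [37 -3 -10; -3 74 -57; -10 -57 67]
step 0: y = z − H·x̄ = [45, 20]
step 0: S = H·P̄·Hᵀ + R = [851 311; 311 120]
step 0: K = P̄·Hᵀ·S⁻¹ = [2480/5399 -8227/5399; 3413/5399 -5381/5399; -3503/5399 6964/5399]
step 0: x' = x̄ + K·y = [-25945/5399, -18823/5399, 19438/5399]
step 0: P' = (I − K·H)·P̄ = [76523/5399 51842/5399 -66179/5399; 51842/5399 35699/5399 -45287/5399; -66179/5399 -45287/5399 160088/5399]
step 1: x̄ = F·x = [96043/5399, -114783/5399, 17510/5399]
step 1: P̄ = F·P·Fᵀ + Q = [1046271/5399 -931980/5399 1735/5399; -931980/5399 2588047/5399 -898935/5399; 1735/5399 -898935/5399 477288/5399]
step 1: y = z − H·x̄ = [531036/5399, 200028/5399]
step 1: S = H·P̄·Hᵀ + R = [38666666/5399 14516583/5399; 14516583/5399 5514475/5399]
step 1: K = P̄·Hᵀ·S⁻¹ = [325992417/462156139 -1023951840/462156139; 369542166/462156139 -677795699/462156139; -336348985/462156139 809938895/462156139]
step 1: x' = x̄ + K·y = [2348866931/462156139, 1410336633/462156139, -1576330490/462156139]
step 1: P' = (I − K·H)·P̄ = [9541558977/462156139 6469703457/462156139 -7625799040/462156139; 6469703457/462156139 4436316360/462156139 -5195982355/462156139; -7625799040/462156139 -5195982355/462156139 7748562393/462156139]

step 0: x' = [-25945/5399, -18823/5399, 19438/5399], P' = [76523/5399 51842/5399 -66179/5399; 51842/5399 35699/5399 -45287/5399; -66179/5399 -45287/5399 160088/5399]
step 1: x' = [2348866931/462156139, 1410336633/462156139, -1576330490/462156139], P' = [9541558977/462156139 6469703457/462156139 -7625799040/462156139; 6469703457/462156139 4436316360/462156139 -5195982355/462156139; -7625799040/462156139 -5195982355/462156139 7748562393/462156139]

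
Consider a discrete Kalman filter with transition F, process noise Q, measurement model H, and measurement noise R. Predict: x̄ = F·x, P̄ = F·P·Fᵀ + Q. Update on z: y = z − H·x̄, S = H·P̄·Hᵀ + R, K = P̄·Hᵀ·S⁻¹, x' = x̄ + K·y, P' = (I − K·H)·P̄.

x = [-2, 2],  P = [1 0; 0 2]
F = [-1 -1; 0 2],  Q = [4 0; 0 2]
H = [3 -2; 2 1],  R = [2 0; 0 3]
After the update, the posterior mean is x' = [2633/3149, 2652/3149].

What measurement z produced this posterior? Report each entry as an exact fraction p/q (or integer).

z = [1, 2]

x̄ = F·x = [0, 4]
P̄ = F·P·Fᵀ + Q = [7 -4; -4 10]
S = H·P̄·Hᵀ + R = [153 26; 26 25]
K = P̄·Hᵀ·S⁻¹ = [465/3149 776/3149; -852/3149 1138/3149]
x' − x̄ = [2633/3149, -9944/3149] = K·y
y = (KᵀK)⁻¹·Kᵀ·(x' − x̄) = [9, -2]
z = y + H·x̄ = [9, -2] + [-8, 4] = [1, 2]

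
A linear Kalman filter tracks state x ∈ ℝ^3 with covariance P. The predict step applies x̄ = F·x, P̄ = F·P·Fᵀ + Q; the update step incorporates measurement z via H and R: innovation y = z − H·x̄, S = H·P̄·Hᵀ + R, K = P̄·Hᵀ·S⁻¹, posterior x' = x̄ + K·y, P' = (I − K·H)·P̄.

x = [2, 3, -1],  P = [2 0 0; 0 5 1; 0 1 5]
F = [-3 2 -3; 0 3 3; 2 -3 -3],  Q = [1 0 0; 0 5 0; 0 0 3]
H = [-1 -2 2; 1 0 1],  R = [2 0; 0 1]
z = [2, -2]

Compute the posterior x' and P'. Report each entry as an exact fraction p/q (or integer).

x' = [-174531/45326, 130761/45326, 174865/90652]
P' = [72531/22663 -85521/22663 -108003/45326; -85521/22663 127010/22663 160231/45326; -108003/45326 160231/45326 231655/90652]

x̄ = F·x = [3, 6, -2]
P̄ = F·P·Fᵀ + Q = [72 -18 6; -18 113 -108; 6 -108 119]
y = z − H·x̄ = [21, -3]
S = H·P̄·Hᵀ + R = [1770 424; 424 204]
K = P̄·Hᵀ·S⁻¹ = [-4746/22663 37059/45326; -4134/22663 -10811/45326; 4799/22663 15649/90652]
x' = x̄ + K·y = [-174531/45326, 130761/45326, 174865/90652]
P' = (I − K·H)·P̄ = [72531/22663 -85521/22663 -108003/45326; -85521/22663 127010/22663 160231/45326; -108003/45326 160231/45326 231655/90652]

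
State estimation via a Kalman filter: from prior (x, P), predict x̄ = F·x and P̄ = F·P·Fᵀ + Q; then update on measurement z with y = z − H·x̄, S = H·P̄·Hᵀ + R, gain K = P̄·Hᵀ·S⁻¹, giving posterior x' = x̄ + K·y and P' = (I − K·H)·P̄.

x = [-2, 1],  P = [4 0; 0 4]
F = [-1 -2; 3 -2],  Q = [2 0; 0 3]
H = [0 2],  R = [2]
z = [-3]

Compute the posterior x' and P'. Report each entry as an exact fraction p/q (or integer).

x' = [52/111, -173/111]
P' = [2410/111 4/111; 4/111 55/111]

x̄ = F·x = [0, -8]
P̄ = F·P·Fᵀ + Q = [22 4; 4 55]
y = z − H·x̄ = [13]
S = H·P̄·Hᵀ + R = [222]
K = P̄·Hᵀ·S⁻¹ = [4/111; 55/111]
x' = x̄ + K·y = [52/111, -173/111]
P' = (I − K·H)·P̄ = [2410/111 4/111; 4/111 55/111]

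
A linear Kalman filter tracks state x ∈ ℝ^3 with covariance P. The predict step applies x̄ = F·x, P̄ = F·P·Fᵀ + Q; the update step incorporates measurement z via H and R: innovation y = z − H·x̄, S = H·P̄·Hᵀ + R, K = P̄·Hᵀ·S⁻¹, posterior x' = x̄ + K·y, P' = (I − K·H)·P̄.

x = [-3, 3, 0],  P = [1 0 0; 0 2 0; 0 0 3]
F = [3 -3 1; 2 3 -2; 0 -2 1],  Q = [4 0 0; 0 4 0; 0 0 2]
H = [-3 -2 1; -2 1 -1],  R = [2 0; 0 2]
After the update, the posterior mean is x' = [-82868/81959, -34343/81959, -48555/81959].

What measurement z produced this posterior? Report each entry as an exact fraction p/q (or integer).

x̄ = F·x = [-18, 3, -6]
P̄ = F·P·Fᵀ + Q = [34 -18 15; -18 38 -18; 15 -18 13]
S = H·P̄·Hᵀ + R = [239 58; 58 357]
K = P̄·Hᵀ·S⁻¹ = [-12349/81959 -21181/81959; -19616/81959 24308/81959; 4966/81959 -14811/81959]
x' − x̄ = [1392394/81959, -280220/81959, 443199/81959] = K·y
y = (KᵀK)⁻¹·Kᵀ·(x' − x̄) = [-39, -43]
z = y + H·x̄ = [-39, -43] + [42, 45] = [3, 2]

z = [3, 2]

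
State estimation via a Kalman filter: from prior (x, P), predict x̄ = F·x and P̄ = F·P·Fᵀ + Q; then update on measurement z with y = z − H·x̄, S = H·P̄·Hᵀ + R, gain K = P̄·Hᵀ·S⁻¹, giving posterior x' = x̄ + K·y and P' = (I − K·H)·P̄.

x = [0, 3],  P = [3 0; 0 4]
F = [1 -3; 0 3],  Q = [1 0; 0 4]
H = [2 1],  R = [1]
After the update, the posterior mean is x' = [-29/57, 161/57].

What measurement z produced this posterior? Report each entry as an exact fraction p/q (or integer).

z = [2]

x̄ = F·x = [-9, 9]
P̄ = F·P·Fᵀ + Q = [40 -36; -36 40]
S = H·P̄·Hᵀ + R = [57]
K = P̄·Hᵀ·S⁻¹ = [44/57; -32/57]
x' − x̄ = [484/57, -352/57] = K·y
y = (KᵀK)⁻¹·Kᵀ·(x' − x̄) = [11]
z = y + H·x̄ = [11] + [-9] = [2]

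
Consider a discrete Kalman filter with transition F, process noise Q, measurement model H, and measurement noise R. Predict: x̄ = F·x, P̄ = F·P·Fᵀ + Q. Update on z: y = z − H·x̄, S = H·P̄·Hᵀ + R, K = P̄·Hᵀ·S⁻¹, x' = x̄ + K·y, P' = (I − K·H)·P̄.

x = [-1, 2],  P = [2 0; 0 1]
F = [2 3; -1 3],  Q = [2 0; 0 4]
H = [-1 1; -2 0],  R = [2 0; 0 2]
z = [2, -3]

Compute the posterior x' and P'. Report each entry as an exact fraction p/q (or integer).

x' = [506/311, 1237/311]
P' = [149/311 135/311; 135/311 665/311]

x̄ = F·x = [4, 7]
P̄ = F·P·Fᵀ + Q = [19 5; 5 15]
y = z − H·x̄ = [-1, 5]
S = H·P̄·Hᵀ + R = [26 28; 28 78]
K = P̄·Hᵀ·S⁻¹ = [-7/311 -149/311; 265/311 -135/311]
x' = x̄ + K·y = [506/311, 1237/311]
P' = (I − K·H)·P̄ = [149/311 135/311; 135/311 665/311]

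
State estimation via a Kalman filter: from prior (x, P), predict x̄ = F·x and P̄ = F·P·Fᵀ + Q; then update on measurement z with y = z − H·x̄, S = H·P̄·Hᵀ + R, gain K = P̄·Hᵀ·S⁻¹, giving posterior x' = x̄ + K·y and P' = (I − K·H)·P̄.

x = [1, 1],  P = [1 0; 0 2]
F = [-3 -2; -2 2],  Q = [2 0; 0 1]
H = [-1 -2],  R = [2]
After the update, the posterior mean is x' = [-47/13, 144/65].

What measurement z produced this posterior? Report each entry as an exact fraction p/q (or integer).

z = [-1]

x̄ = F·x = [-5, 0]
P̄ = F·P·Fᵀ + Q = [19 -2; -2 13]
S = H·P̄·Hᵀ + R = [65]
K = P̄·Hᵀ·S⁻¹ = [-3/13; -24/65]
x' − x̄ = [18/13, 144/65] = K·y
y = (KᵀK)⁻¹·Kᵀ·(x' − x̄) = [-6]
z = y + H·x̄ = [-6] + [5] = [-1]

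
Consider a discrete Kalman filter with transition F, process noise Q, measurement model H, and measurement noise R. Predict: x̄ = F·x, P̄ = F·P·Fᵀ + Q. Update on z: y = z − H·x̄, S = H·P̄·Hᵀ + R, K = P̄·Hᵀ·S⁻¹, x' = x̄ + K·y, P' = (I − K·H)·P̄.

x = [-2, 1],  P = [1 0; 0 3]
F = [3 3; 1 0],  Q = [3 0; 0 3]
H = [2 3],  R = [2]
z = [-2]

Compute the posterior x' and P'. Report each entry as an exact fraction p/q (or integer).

x̄ = F·x = [-3, -2]
P̄ = F·P·Fᵀ + Q = [39 3; 3 4]
y = z − H·x̄ = [10]
S = H·P̄·Hᵀ + R = [230]
K = P̄·Hᵀ·S⁻¹ = [87/230; 9/115]
x' = x̄ + K·y = [18/23, -28/23]
P' = (I − K·H)·P̄ = [1401/230 -438/115; -438/115 298/115]

x' = [18/23, -28/23]
P' = [1401/230 -438/115; -438/115 298/115]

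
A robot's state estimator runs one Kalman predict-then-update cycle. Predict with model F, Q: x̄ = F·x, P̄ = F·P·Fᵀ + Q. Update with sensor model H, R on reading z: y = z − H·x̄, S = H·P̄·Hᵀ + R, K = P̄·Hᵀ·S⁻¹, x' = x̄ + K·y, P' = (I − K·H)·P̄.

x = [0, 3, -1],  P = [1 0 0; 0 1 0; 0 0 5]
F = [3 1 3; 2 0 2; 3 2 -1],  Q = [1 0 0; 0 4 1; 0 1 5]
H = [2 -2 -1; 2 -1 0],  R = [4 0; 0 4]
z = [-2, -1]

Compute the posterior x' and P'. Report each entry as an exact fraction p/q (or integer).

x' = [-9220/4087, -15577/4087, 22164/4087]
P' = [17208/4087 22544/4087 -9408/4087; 22544/4087 36428/4087 -24136/4087; -9408/4087 -24136/4087 39276/4087]

x̄ = F·x = [0, -2, 7]
P̄ = F·P·Fᵀ + Q = [56 36 -4; 36 28 -3; -4 -3 23]
y = z − H·x̄ = [1, -3]
S = H·P̄·Hᵀ + R = [79 69; 69 112]
K = P̄·Hᵀ·S⁻¹ = [-316/4087 2968/4087; -908/4087 2165/4087; -2455/4087 1330/4087]
x' = x̄ + K·y = [-9220/4087, -15577/4087, 22164/4087]
P' = (I − K·H)·P̄ = [17208/4087 22544/4087 -9408/4087; 22544/4087 36428/4087 -24136/4087; -9408/4087 -24136/4087 39276/4087]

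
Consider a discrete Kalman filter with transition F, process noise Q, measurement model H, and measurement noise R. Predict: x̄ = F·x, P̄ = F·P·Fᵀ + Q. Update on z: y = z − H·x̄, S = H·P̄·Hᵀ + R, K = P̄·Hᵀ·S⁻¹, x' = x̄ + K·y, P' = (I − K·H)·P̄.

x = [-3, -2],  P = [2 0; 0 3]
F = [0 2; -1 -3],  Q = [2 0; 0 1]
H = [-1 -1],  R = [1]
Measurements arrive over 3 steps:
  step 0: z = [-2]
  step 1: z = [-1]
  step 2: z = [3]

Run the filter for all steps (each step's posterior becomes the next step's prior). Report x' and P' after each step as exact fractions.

step 0: x' = [-8/3, 5], P' = [110/9 -38/3; -38/3 14]
step 1: x' = [105/11, -203/22], P' = [637/11 -1277/22; -1277/22 2595/44]
step 2: x' = [-3910/211, 3395/211], P' = [50198/211 -50192/211; -50192/211 50353/211]

step 0: x̄ = F·x = [-4, 9]
step 0: P̄ = F·P·Fᵀ + Q = [14 -18; -18 30]
step 0: y = z − H·x̄ = [3]
step 0: S = H·P̄·Hᵀ + R = [9]
step 0: K = P̄·Hᵀ·S⁻¹ = [4/9; -4/3]
step 0: x' = x̄ + K·y = [-8/3, 5]
step 0: P' = (I − K·H)·P̄ = [110/9 -38/3; -38/3 14]
step 1: x̄ = F·x = [10, -37/3]
step 1: P̄ = F·P·Fᵀ + Q = [58 -176/3; -176/3 569/9]
step 1: y = z − H·x̄ = [-10/3]
step 1: S = H·P̄·Hᵀ + R = [44/9]
step 1: K = P̄·Hᵀ·S⁻¹ = [3/22; -41/44]
step 1: x' = x̄ + K·y = [105/11, -203/22]
step 1: P' = (I − K·H)·P̄ = [637/11 -1277/22; -1277/22 2595/44]
step 2: x̄ = F·x = [-203/11, 399/22]
step 2: P̄ = F·P·Fᵀ + Q = [2617/11 -5231/22; -5231/22 10623/44]
step 2: y = z − H·x̄ = [59/22]
step 2: S = H·P̄·Hᵀ + R = [211/44]
step 2: K = P̄·Hᵀ·S⁻¹ = [-6/211; -161/211]
step 2: x' = x̄ + K·y = [-3910/211, 3395/211]
step 2: P' = (I − K·H)·P̄ = [50198/211 -50192/211; -50192/211 50353/211]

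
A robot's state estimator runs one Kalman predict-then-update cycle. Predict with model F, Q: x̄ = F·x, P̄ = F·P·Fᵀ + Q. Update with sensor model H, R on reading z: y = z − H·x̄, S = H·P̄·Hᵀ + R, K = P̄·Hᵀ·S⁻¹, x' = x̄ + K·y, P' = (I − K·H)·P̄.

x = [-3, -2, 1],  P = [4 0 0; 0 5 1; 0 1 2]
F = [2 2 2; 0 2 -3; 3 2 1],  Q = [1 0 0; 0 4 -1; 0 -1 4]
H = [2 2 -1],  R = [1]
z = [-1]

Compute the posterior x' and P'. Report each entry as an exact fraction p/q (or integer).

x̄ = F·x = [-8, -7, -12]
P̄ = F·P·Fᵀ + Q = [53 6 54; 6 30 9; 54 9 66]
y = z − H·x̄ = [17]
S = H·P̄·Hᵀ + R = [195]
K = P̄·Hᵀ·S⁻¹ = [64/195; 21/65; 4/13]
x' = x̄ + K·y = [-472/195, -98/65, -88/13]
P' = (I − K·H)·P̄ = [6239/195 -954/65 446/13; -954/65 627/65 -135/13; 446/13 -135/13 618/13]

x' = [-472/195, -98/65, -88/13]
P' = [6239/195 -954/65 446/13; -954/65 627/65 -135/13; 446/13 -135/13 618/13]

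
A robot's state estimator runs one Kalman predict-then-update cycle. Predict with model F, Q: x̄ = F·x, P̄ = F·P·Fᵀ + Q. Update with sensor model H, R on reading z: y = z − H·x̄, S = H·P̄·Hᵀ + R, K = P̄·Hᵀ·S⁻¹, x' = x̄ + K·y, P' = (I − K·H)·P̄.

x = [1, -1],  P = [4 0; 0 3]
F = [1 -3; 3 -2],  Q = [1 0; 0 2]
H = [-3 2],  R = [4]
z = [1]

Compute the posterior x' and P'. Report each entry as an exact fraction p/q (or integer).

x̄ = F·x = [4, 5]
P̄ = F·P·Fᵀ + Q = [32 30; 30 50]
y = z − H·x̄ = [3]
S = H·P̄·Hᵀ + R = [132]
K = P̄·Hᵀ·S⁻¹ = [-3/11; 5/66]
x' = x̄ + K·y = [35/11, 115/22]
P' = (I − K·H)·P̄ = [244/11 360/11; 360/11 1625/33]

x' = [35/11, 115/22]
P' = [244/11 360/11; 360/11 1625/33]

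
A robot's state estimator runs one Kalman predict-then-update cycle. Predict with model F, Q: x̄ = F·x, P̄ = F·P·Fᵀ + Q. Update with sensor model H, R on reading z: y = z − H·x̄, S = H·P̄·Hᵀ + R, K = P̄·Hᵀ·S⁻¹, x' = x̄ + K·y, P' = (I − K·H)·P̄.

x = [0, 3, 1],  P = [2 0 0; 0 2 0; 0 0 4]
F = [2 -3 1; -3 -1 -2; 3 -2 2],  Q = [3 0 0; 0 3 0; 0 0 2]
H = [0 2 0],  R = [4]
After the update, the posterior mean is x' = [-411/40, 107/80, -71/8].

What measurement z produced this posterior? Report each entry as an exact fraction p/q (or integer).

z = [3]

x̄ = F·x = [-8, -5, -4]
P̄ = F·P·Fᵀ + Q = [33 -14 32; -14 39 -30; 32 -30 44]
S = H·P̄·Hᵀ + R = [160]
K = P̄·Hᵀ·S⁻¹ = [-7/40; 39/80; -3/8]
x' − x̄ = [-91/40, 507/80, -39/8] = K·y
y = (KᵀK)⁻¹·Kᵀ·(x' − x̄) = [13]
z = y + H·x̄ = [13] + [-10] = [3]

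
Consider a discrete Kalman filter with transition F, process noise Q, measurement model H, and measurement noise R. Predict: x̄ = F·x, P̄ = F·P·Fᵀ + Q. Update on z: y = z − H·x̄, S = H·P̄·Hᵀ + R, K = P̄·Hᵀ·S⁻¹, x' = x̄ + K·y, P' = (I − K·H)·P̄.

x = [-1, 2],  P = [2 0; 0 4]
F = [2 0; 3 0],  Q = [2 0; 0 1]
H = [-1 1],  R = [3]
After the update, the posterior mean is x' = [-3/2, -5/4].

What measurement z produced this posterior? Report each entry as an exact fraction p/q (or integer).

z = [1]

x̄ = F·x = [-2, -3]
P̄ = F·P·Fᵀ + Q = [10 12; 12 19]
S = H·P̄·Hᵀ + R = [8]
K = P̄·Hᵀ·S⁻¹ = [1/4; 7/8]
x' − x̄ = [1/2, 7/4] = K·y
y = (KᵀK)⁻¹·Kᵀ·(x' − x̄) = [2]
z = y + H·x̄ = [2] + [-1] = [1]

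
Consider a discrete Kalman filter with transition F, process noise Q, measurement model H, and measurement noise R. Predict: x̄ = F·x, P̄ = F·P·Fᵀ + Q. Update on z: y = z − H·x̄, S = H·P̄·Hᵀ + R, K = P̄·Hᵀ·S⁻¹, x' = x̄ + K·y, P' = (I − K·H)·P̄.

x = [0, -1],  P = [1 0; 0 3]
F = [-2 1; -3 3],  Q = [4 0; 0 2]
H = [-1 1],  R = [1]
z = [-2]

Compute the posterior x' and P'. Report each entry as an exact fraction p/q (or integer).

x̄ = F·x = [-1, -3]
P̄ = F·P·Fᵀ + Q = [11 15; 15 38]
y = z − H·x̄ = [0]
S = H·P̄·Hᵀ + R = [20]
K = P̄·Hᵀ·S⁻¹ = [1/5; 23/20]
x' = x̄ + K·y = [-1, -3]
P' = (I − K·H)·P̄ = [51/5 52/5; 52/5 231/20]

x' = [-1, -3]
P' = [51/5 52/5; 52/5 231/20]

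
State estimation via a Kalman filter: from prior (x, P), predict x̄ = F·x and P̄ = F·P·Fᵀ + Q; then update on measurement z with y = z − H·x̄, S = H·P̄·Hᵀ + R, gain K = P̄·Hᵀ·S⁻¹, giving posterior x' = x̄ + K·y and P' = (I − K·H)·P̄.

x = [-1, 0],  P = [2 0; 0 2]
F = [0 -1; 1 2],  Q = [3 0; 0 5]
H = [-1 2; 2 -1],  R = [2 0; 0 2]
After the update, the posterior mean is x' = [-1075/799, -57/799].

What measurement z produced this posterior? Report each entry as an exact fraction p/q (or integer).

x̄ = F·x = [0, -1]
P̄ = F·P·Fᵀ + Q = [5 -4; -4 15]
S = H·P̄·Hᵀ + R = [83 -60; -60 53]
K = P̄·Hᵀ·S⁻¹ = [151/799 382/799; 422/799 131/799]
x' − x̄ = [-1075/799, 742/799] = K·y
y = (KᵀK)⁻¹·Kᵀ·(x' − x̄) = [3, -4]
z = y + H·x̄ = [3, -4] + [-2, 1] = [1, -3]

z = [1, -3]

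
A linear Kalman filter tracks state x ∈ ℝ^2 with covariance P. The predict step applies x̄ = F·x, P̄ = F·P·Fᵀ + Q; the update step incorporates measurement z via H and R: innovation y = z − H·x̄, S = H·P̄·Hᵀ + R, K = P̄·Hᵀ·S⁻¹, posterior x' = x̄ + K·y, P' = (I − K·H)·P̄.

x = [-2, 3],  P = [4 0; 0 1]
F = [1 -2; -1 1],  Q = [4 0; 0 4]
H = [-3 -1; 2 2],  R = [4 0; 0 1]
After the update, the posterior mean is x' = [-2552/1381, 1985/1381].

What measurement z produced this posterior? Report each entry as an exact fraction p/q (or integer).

z = [3, -1]

x̄ = F·x = [-8, 5]
P̄ = F·P·Fᵀ + Q = [12 -6; -6 9]
S = H·P̄·Hᵀ + R = [85 -42; -42 37]
K = P̄·Hᵀ·S⁻¹ = [-606/1381 -240/1381; 585/1381 888/1381]
x' − x̄ = [8496/1381, -4920/1381] = K·y
y = (KᵀK)⁻¹·Kᵀ·(x' − x̄) = [-16, 5]
z = y + H·x̄ = [-16, 5] + [19, -6] = [3, -1]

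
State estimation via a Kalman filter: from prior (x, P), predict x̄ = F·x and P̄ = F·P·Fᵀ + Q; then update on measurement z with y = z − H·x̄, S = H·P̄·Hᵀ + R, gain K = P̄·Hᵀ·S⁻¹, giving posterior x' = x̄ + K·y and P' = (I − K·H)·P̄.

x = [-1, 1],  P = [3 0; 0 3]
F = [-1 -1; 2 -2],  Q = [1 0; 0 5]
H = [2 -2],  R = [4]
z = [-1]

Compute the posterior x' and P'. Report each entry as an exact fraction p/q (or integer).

x̄ = F·x = [0, -4]
P̄ = F·P·Fᵀ + Q = [7 0; 0 29]
y = z − H·x̄ = [-9]
S = H·P̄·Hᵀ + R = [148]
K = P̄·Hᵀ·S⁻¹ = [7/74; -29/74]
x' = x̄ + K·y = [-63/74, -35/74]
P' = (I − K·H)·P̄ = [210/37 203/37; 203/37 232/37]

x' = [-63/74, -35/74]
P' = [210/37 203/37; 203/37 232/37]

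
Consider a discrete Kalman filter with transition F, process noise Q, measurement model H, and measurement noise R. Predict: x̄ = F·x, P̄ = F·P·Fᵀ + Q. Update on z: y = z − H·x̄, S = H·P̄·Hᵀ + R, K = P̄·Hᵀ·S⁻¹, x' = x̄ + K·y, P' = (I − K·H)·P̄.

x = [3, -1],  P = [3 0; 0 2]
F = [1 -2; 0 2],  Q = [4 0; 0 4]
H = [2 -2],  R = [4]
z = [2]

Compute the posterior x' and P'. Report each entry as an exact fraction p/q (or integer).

x̄ = F·x = [5, -2]
P̄ = F·P·Fᵀ + Q = [15 -8; -8 12]
y = z − H·x̄ = [-12]
S = H·P̄·Hᵀ + R = [176]
K = P̄·Hᵀ·S⁻¹ = [23/88; -5/22]
x' = x̄ + K·y = [41/22, 8/11]
P' = (I − K·H)·P̄ = [131/44 27/11; 27/11 32/11]

x' = [41/22, 8/11]
P' = [131/44 27/11; 27/11 32/11]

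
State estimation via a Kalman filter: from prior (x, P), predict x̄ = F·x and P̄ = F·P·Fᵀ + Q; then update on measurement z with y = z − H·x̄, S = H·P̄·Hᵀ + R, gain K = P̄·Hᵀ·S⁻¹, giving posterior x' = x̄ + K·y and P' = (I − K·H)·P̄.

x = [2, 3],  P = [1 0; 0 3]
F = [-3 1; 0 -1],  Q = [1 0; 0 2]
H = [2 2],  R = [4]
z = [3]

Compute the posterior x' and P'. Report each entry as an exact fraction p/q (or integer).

x' = [36/13, -24/13]
P' = [69/13 -59/13; -59/13 61/13]

x̄ = F·x = [-3, -3]
P̄ = F·P·Fᵀ + Q = [13 -3; -3 5]
y = z − H·x̄ = [15]
S = H·P̄·Hᵀ + R = [52]
K = P̄·Hᵀ·S⁻¹ = [5/13; 1/13]
x' = x̄ + K·y = [36/13, -24/13]
P' = (I − K·H)·P̄ = [69/13 -59/13; -59/13 61/13]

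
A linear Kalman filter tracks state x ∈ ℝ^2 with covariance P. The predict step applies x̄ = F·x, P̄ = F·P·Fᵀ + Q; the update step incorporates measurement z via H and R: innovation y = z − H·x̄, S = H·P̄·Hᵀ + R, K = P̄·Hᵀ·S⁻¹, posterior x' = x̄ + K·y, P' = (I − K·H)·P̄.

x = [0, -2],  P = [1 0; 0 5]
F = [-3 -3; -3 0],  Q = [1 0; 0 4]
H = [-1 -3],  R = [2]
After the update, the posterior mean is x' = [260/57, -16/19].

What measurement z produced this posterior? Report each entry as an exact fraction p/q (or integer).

z = [-2]

x̄ = F·x = [6, 0]
P̄ = F·P·Fᵀ + Q = [55 9; 9 13]
S = H·P̄·Hᵀ + R = [228]
K = P̄·Hᵀ·S⁻¹ = [-41/114; -4/19]
x' − x̄ = [-82/57, -16/19] = K·y
y = (KᵀK)⁻¹·Kᵀ·(x' − x̄) = [4]
z = y + H·x̄ = [4] + [-6] = [-2]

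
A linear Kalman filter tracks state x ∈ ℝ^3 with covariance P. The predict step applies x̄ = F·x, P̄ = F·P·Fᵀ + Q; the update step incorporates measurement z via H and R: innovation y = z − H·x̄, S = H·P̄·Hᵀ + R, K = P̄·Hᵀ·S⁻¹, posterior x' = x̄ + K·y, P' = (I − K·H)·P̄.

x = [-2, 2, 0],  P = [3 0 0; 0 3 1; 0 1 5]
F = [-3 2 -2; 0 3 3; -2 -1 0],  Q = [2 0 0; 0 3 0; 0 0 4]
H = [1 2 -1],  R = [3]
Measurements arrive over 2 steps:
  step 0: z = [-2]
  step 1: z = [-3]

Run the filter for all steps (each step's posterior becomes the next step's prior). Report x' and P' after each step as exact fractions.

step 0: x̄ = F·x = [10, 6, 2]
step 0: P̄ = F·P·Fᵀ + Q = [53 -12 14; -12 93 -12; 14 -12 19]
step 0: y = z − H·x̄ = [-22]
step 0: S = H·P̄·Hᵀ + R = [419]
step 0: K = P̄·Hᵀ·S⁻¹ = [15/419; 186/419; -29/419]
step 0: x' = x̄ + K·y = [3860/419, -1578/419, 1476/419]
step 0: P' = (I − K·H)·P̄ = [21982/419 -7818/419 6301/419; -7818/419 4371/419 366/419; 6301/419 366/419 7120/419]
step 1: x̄ = F·x = [-17688/419, -306/419, -6142/419]
step 1: P̄ = F·P·Fᵀ + Q = [411140/419 -2841/419 156904/419; -2841/419 111264/419 -5109/419; 156904/419 -5109/419 62703/419]
step 1: y = z − H·x̄ = [10901/419]
step 1: S = H·P̄·Hᵀ + R = [615420/419]
step 1: K = P̄·Hᵀ·S⁻¹ = [124277/307710; 1441/3945; 83983/615420]
step 1: x' = x̄ + K·y = [-9756637/307710, 34609/3945, -6836303/615420]
step 1: P' = (I − K·H)·P̄ = [114107809/153855 -881561/3945 90319271/307710; -881561/3945 91492/1315 -336932/3945; 90319271/307710 -336932/3945 75263809/615420]

step 0: x' = [3860/419, -1578/419, 1476/419], P' = [21982/419 -7818/419 6301/419; -7818/419 4371/419 366/419; 6301/419 366/419 7120/419]
step 1: x' = [-9756637/307710, 34609/3945, -6836303/615420], P' = [114107809/153855 -881561/3945 90319271/307710; -881561/3945 91492/1315 -336932/3945; 90319271/307710 -336932/3945 75263809/615420]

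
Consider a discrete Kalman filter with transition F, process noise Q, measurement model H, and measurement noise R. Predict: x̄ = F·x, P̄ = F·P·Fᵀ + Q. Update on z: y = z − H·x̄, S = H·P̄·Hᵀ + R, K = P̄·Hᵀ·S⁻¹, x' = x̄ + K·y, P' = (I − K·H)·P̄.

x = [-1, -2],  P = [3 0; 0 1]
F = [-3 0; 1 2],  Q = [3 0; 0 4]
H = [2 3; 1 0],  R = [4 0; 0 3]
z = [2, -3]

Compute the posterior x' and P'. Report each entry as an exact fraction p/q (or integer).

x̄ = F·x = [3, -5]
P̄ = F·P·Fᵀ + Q = [30 -9; -9 11]
y = z − H·x̄ = [11, -6]
S = H·P̄·Hᵀ + R = [115 33; 33 33]
K = P̄·Hᵀ·S⁻¹ = [3/82 787/902; 12/41 -255/451]
x' = x̄ + K·y = [-1653/902, 727/451]
P' = (I − K·H)·P̄ = [2361/902 -765/451; -765/451 686/451]

x' = [-1653/902, 727/451]
P' = [2361/902 -765/451; -765/451 686/451]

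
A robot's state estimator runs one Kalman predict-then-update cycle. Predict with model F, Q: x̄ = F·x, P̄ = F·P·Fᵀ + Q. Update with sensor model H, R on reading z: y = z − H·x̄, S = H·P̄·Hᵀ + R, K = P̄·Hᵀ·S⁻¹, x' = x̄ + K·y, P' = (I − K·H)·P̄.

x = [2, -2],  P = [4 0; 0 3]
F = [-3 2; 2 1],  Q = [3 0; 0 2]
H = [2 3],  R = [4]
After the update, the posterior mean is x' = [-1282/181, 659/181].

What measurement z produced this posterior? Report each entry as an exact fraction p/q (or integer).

z = [-3]

x̄ = F·x = [-10, 2]
P̄ = F·P·Fᵀ + Q = [51 -18; -18 21]
S = H·P̄·Hᵀ + R = [181]
K = P̄·Hᵀ·S⁻¹ = [48/181; 27/181]
x' − x̄ = [528/181, 297/181] = K·y
y = (KᵀK)⁻¹·Kᵀ·(x' − x̄) = [11]
z = y + H·x̄ = [11] + [-14] = [-3]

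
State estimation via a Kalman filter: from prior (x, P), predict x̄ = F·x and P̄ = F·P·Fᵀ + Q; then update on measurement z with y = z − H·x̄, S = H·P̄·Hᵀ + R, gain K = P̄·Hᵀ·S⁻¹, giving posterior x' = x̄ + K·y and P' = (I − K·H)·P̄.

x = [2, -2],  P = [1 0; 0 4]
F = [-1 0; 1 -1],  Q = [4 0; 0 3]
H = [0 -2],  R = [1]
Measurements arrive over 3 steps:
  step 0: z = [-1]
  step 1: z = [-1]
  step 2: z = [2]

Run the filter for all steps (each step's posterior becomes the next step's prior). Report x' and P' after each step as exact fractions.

step 0: x̄ = F·x = [-2, 4]
step 0: P̄ = F·P·Fᵀ + Q = [5 -1; -1 8]
step 0: y = z − H·x̄ = [7]
step 0: S = H·P̄·Hᵀ + R = [33]
step 0: K = P̄·Hᵀ·S⁻¹ = [2/33; -16/33]
step 0: x' = x̄ + K·y = [-52/33, 20/33]
step 0: P' = (I − K·H)·P̄ = [161/33 -1/33; -1/33 8/33]
step 1: x̄ = F·x = [52/33, -24/11]
step 1: P̄ = F·P·Fᵀ + Q = [293/33 -54/11; -54/11 90/11]
step 1: y = z − H·x̄ = [-59/11]
step 1: S = H·P̄·Hᵀ + R = [371/11]
step 1: K = P̄·Hᵀ·S⁻¹ = [108/371; -180/371]
step 1: x' = x̄ + K·y = [16/1113, 156/371]
step 1: P' = (I − K·H)·P̄ = [6701/1113 -54/371; -54/371 90/371]
step 2: x̄ = F·x = [-16/1113, -452/1113]
step 2: P̄ = F·P·Fᵀ + Q = [11153/1113 -6863/1113; -6863/1113 10634/1113]
step 2: y = z − H·x̄ = [1322/1113]
step 2: S = H·P̄·Hᵀ + R = [43649/1113]
step 2: K = P̄·Hᵀ·S⁻¹ = [13726/43649; -21268/43649]
step 2: x' = x̄ + K·y = [15676/43649, -42988/43649]
step 2: P' = (I − K·H)·P̄ = [268117/43649 -6863/43649; -6863/43649 10634/43649]

step 0: x' = [-52/33, 20/33], P' = [161/33 -1/33; -1/33 8/33]
step 1: x' = [16/1113, 156/371], P' = [6701/1113 -54/371; -54/371 90/371]
step 2: x' = [15676/43649, -42988/43649], P' = [268117/43649 -6863/43649; -6863/43649 10634/43649]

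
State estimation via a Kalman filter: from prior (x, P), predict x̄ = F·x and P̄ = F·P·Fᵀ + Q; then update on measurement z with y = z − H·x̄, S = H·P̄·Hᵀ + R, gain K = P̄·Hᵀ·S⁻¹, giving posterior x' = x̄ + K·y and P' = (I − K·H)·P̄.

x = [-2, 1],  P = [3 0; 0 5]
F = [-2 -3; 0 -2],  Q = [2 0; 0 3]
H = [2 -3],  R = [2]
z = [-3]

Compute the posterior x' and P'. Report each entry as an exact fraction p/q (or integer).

x' = [-223/85, -71/85]
P' = [4231/85 2802/85; 2802/85 1874/85]

x̄ = F·x = [1, -2]
P̄ = F·P·Fᵀ + Q = [59 30; 30 23]
y = z − H·x̄ = [-11]
S = H·P̄·Hᵀ + R = [85]
K = P̄·Hᵀ·S⁻¹ = [28/85; -9/85]
x' = x̄ + K·y = [-223/85, -71/85]
P' = (I − K·H)·P̄ = [4231/85 2802/85; 2802/85 1874/85]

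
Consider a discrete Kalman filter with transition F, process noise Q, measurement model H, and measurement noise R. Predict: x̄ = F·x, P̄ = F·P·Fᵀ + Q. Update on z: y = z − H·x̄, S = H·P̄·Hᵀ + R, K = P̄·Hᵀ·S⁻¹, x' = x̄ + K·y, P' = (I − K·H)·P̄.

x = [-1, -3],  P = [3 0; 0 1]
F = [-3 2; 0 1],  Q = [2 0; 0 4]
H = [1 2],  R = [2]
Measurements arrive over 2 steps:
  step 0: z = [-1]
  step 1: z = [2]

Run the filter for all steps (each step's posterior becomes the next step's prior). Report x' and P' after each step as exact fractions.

step 0: x̄ = F·x = [-3, -3]
step 0: P̄ = F·P·Fᵀ + Q = [33 2; 2 5]
step 0: y = z − H·x̄ = [8]
step 0: S = H·P̄·Hᵀ + R = [63]
step 0: K = P̄·Hᵀ·S⁻¹ = [37/63; 4/21]
step 0: x' = x̄ + K·y = [107/63, -31/21]
step 0: P' = (I − K·H)·P̄ = [710/63 -106/21; -106/21 19/7]
step 1: x̄ = F·x = [-169/21, -31/21]
step 1: P̄ = F·P·Fᵀ + Q = [1224/7 144/7; 144/7 47/7]
step 1: y = z − H·x̄ = [13]
step 1: S = H·P̄·Hᵀ + R = [286]
step 1: K = P̄·Hᵀ·S⁻¹ = [108/143; 17/143]
step 1: x' = x̄ + K·y = [409/231, 16/231]
step 1: P' = (I − K·H)·P̄ = [11736/1001 -5112/1001; -5112/1001 2675/1001]

step 0: x' = [107/63, -31/21], P' = [710/63 -106/21; -106/21 19/7]
step 1: x' = [409/231, 16/231], P' = [11736/1001 -5112/1001; -5112/1001 2675/1001]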